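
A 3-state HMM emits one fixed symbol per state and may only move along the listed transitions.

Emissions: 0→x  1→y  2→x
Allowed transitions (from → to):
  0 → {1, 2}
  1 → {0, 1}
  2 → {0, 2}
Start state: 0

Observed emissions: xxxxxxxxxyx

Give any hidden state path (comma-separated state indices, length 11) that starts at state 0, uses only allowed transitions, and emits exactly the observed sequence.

0,2,0,2,0,2,2,2,0,1,0

  t0 'x' -> {0,2}, take 0 (start)
  t1 'x' -> {0,2}, take 2 (0->2 ok)
  t2 'x' -> {0,2}, take 0 (2->0 ok)
  t3 'x' -> {0,2}, take 2 (0->2 ok)
  t4 'x' -> {0,2}, take 0 (2->0 ok)
  t5 'x' -> {0,2}, take 2 (0->2 ok)
  t6 'x' -> {0,2}, take 2 (2->2 ok)
  t7 'x' -> {0,2}, take 2 (2->2 ok)
  t8 'x' -> {0,2}, take 0 (2->0 ok)
  t9 'y' -> {1}, take 1 (0->1 ok)
  t10 'x' -> {0,2}, take 0 (1->0 ok)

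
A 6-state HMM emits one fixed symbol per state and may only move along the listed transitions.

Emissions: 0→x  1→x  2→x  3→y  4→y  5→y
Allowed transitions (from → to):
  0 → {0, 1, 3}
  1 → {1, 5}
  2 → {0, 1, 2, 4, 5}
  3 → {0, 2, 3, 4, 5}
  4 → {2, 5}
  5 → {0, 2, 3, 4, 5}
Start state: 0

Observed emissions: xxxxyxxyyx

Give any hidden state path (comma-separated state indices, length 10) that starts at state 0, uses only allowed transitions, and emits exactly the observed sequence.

  pos 0: x in {0,1,2}, choose 0; start
  pos 1: x in {0,1,2}, choose 0; 0->0 ok
  pos 2: x in {0,1,2}, choose 0; 0->0 ok
  pos 3: x in {0,1,2}, choose 1; 0->1 ok
  pos 4: y in {3,4,5}, choose 5; 1->5 ok
  pos 5: x in {0,1,2}, choose 0; 5->0 ok
  pos 6: x in {0,1,2}, choose 1; 0->1 ok
  pos 7: y in {3,4,5}, choose 5; 1->5 ok
  pos 8: y in {3,4,5}, choose 5; 5->5 ok
  pos 9: x in {0,1,2}, choose 0; 5->0 ok

0,0,0,1,5,0,1,5,5,0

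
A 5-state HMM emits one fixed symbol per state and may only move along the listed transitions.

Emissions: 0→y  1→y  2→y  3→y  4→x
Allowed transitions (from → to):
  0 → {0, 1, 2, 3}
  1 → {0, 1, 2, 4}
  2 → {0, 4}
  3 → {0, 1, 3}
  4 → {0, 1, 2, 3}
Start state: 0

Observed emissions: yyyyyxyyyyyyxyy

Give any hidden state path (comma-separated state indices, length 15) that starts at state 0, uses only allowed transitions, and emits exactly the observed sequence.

0,0,2,0,2,4,3,0,1,2,0,2,4,0,1

  t0 'y' -> {0,1,2,3}, take 0 (start)
  t1 'y' -> {0,1,2,3}, take 0 (0->0 ok)
  t2 'y' -> {0,1,2,3}, take 2 (0->2 ok)
  t3 'y' -> {0,1,2,3}, take 0 (2->0 ok)
  t4 'y' -> {0,1,2,3}, take 2 (0->2 ok)
  t5 'x' -> {4}, take 4 (2->4 ok)
  t6 'y' -> {0,1,2,3}, take 3 (4->3 ok)
  t7 'y' -> {0,1,2,3}, take 0 (3->0 ok)
  t8 'y' -> {0,1,2,3}, take 1 (0->1 ok)
  t9 'y' -> {0,1,2,3}, take 2 (1->2 ok)
  t10 'y' -> {0,1,2,3}, take 0 (2->0 ok)
  t11 'y' -> {0,1,2,3}, take 2 (0->2 ok)
  t12 'x' -> {4}, take 4 (2->4 ok)
  t13 'y' -> {0,1,2,3}, take 0 (4->0 ok)
  t14 'y' -> {0,1,2,3}, take 1 (0->1 ok)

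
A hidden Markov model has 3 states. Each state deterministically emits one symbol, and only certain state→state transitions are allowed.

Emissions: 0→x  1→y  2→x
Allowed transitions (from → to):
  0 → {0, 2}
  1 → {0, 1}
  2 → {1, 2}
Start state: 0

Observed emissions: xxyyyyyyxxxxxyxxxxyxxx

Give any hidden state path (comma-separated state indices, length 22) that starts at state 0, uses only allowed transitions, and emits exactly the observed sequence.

  [0] x  {0,2}  => 0  start
  [1] x  {0,2}  => 2  0->2 ok
  [2] y  {1}  => 1  2->1 ok
  [3] y  {1}  => 1  1->1 ok
  [4] y  {1}  => 1  1->1 ok
  [5] y  {1}  => 1  1->1 ok
  [6] y  {1}  => 1  1->1 ok
  [7] y  {1}  => 1  1->1 ok
  [8] x  {0,2}  => 0  1->0 ok
  [9] x  {0,2}  => 2  0->2 ok
  [10] x  {0,2}  => 2  2->2 ok
  [11] x  {0,2}  => 2  2->2 ok
  [12] x  {0,2}  => 2  2->2 ok
  [13] y  {1}  => 1  2->1 ok
  [14] x  {0,2}  => 0  1->0 ok
  [15] x  {0,2}  => 0  0->0 ok
  [16] x  {0,2}  => 0  0->0 ok
  [17] x  {0,2}  => 2  0->2 ok
  [18] y  {1}  => 1  2->1 ok
  [19] x  {0,2}  => 0  1->0 ok
  [20] x  {0,2}  => 0  0->0 ok
  [21] x  {0,2}  => 2  0->2 ok

0,2,1,1,1,1,1,1,0,2,2,2,2,1,0,0,0,2,1,0,0,2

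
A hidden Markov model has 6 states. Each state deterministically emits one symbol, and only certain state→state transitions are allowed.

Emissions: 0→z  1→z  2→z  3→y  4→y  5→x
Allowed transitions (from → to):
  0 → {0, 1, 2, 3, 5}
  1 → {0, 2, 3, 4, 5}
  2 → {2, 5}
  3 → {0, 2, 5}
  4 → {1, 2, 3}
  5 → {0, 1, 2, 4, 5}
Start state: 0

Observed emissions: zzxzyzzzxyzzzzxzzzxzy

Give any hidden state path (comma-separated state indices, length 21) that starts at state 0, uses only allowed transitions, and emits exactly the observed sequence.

  pos 0: z in {0,1,2}, choose 0; start
  pos 1: z in {0,1,2}, choose 0; 0->0 ok
  pos 2: x in {5}, choose 5; 0->5 ok
  pos 3: z in {0,1,2}, choose 1; 5->1 ok
  pos 4: y in {3,4}, choose 4; 1->4 ok
  pos 5: z in {0,1,2}, choose 2; 4->2 ok
  pos 6: z in {0,1,2}, choose 2; 2->2 ok
  pos 7: z in {0,1,2}, choose 2; 2->2 ok
  pos 8: x in {5}, choose 5; 2->5 ok
  pos 9: y in {3,4}, choose 4; 5->4 ok
  pos 10: z in {0,1,2}, choose 2; 4->2 ok
  pos 11: z in {0,1,2}, choose 2; 2->2 ok
  pos 12: z in {0,1,2}, choose 2; 2->2 ok
  pos 13: z in {0,1,2}, choose 2; 2->2 ok
  pos 14: x in {5}, choose 5; 2->5 ok
  pos 15: z in {0,1,2}, choose 0; 5->0 ok
  pos 16: z in {0,1,2}, choose 2; 0->2 ok
  pos 17: z in {0,1,2}, choose 2; 2->2 ok
  pos 18: x in {5}, choose 5; 2->5 ok
  pos 19: z in {0,1,2}, choose 0; 5->0 ok
  pos 20: y in {3,4}, choose 3; 0->3 ok

0,0,5,1,4,2,2,2,5,4,2,2,2,2,5,0,2,2,5,0,3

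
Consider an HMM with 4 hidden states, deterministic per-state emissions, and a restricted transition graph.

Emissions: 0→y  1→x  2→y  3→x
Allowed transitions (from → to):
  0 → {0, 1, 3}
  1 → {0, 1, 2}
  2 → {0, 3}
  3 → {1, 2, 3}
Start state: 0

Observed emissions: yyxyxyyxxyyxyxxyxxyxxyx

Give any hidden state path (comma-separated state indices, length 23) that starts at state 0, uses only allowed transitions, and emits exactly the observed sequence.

0,0,1,0,3,2,0,3,3,2,0,1,0,3,1,2,3,1,0,3,1,0,3

  [0] y  {0,2}  => 0  start
  [1] y  {0,2}  => 0  0->0 ok
  [2] x  {1,3}  => 1  0->1 ok
  [3] y  {0,2}  => 0  1->0 ok
  [4] x  {1,3}  => 3  0->3 ok
  [5] y  {0,2}  => 2  3->2 ok
  [6] y  {0,2}  => 0  2->0 ok
  [7] x  {1,3}  => 3  0->3 ok
  [8] x  {1,3}  => 3  3->3 ok
  [9] y  {0,2}  => 2  3->2 ok
  [10] y  {0,2}  => 0  2->0 ok
  [11] x  {1,3}  => 1  0->1 ok
  [12] y  {0,2}  => 0  1->0 ok
  [13] x  {1,3}  => 3  0->3 ok
  [14] x  {1,3}  => 1  3->1 ok
  [15] y  {0,2}  => 2  1->2 ok
  [16] x  {1,3}  => 3  2->3 ok
  [17] x  {1,3}  => 1  3->1 ok
  [18] y  {0,2}  => 0  1->0 ok
  [19] x  {1,3}  => 3  0->3 ok
  [20] x  {1,3}  => 1  3->1 ok
  [21] y  {0,2}  => 0  1->0 ok
  [22] x  {1,3}  => 3  0->3 ok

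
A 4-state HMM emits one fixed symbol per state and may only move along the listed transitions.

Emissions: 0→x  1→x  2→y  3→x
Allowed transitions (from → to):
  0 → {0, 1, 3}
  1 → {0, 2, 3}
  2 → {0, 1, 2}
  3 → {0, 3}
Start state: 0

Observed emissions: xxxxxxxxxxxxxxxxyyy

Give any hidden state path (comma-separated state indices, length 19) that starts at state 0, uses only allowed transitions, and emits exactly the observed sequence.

  pos 0: x in {0,1,3}, choose 0; start
  pos 1: x in {0,1,3}, choose 3; 0->3 ok
  pos 2: x in {0,1,3}, choose 0; 3->0 ok
  pos 3: x in {0,1,3}, choose 3; 0->3 ok
  pos 4: x in {0,1,3}, choose 3; 3->3 ok
  pos 5: x in {0,1,3}, choose 3; 3->3 ok
  pos 6: x in {0,1,3}, choose 3; 3->3 ok
  pos 7: x in {0,1,3}, choose 3; 3->3 ok
  pos 8: x in {0,1,3}, choose 0; 3->0 ok
  pos 9: x in {0,1,3}, choose 0; 0->0 ok
  pos 10: x in {0,1,3}, choose 0; 0->0 ok
  pos 11: x in {0,1,3}, choose 0; 0->0 ok
  pos 12: x in {0,1,3}, choose 3; 0->3 ok
  pos 13: x in {0,1,3}, choose 3; 3->3 ok
  pos 14: x in {0,1,3}, choose 0; 3->0 ok
  pos 15: x in {0,1,3}, choose 1; 0->1 ok
  pos 16: y in {2}, choose 2; 1->2 ok
  pos 17: y in {2}, choose 2; 2->2 ok
  pos 18: y in {2}, choose 2; 2->2 ok

0,3,0,3,3,3,3,3,0,0,0,0,3,3,0,1,2,2,2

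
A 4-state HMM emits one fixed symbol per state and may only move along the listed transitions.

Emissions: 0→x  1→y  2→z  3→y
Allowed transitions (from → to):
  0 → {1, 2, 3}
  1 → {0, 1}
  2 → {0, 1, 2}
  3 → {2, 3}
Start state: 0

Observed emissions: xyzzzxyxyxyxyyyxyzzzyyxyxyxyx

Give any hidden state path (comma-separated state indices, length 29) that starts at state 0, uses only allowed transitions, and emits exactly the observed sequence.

0,3,2,2,2,0,1,0,1,0,1,0,1,1,1,0,3,2,2,2,1,1,0,1,0,1,0,1,0

  [0] x  {0}  => 0  start
  [1] y  {1,3}  => 3  0->3 ok
  [2] z  {2}  => 2  3->2 ok
  [3] z  {2}  => 2  2->2 ok
  [4] z  {2}  => 2  2->2 ok
  [5] x  {0}  => 0  2->0 ok
  [6] y  {1,3}  => 1  0->1 ok
  [7] x  {0}  => 0  1->0 ok
  [8] y  {1,3}  => 1  0->1 ok
  [9] x  {0}  => 0  1->0 ok
  [10] y  {1,3}  => 1  0->1 ok
  [11] x  {0}  => 0  1->0 ok
  [12] y  {1,3}  => 1  0->1 ok
  [13] y  {1,3}  => 1  1->1 ok
  [14] y  {1,3}  => 1  1->1 ok
  [15] x  {0}  => 0  1->0 ok
  [16] y  {1,3}  => 3  0->3 ok
  [17] z  {2}  => 2  3->2 ok
  [18] z  {2}  => 2  2->2 ok
  [19] z  {2}  => 2  2->2 ok
  [20] y  {1,3}  => 1  2->1 ok
  [21] y  {1,3}  => 1  1->1 ok
  [22] x  {0}  => 0  1->0 ok
  [23] y  {1,3}  => 1  0->1 ok
  [24] x  {0}  => 0  1->0 ok
  [25] y  {1,3}  => 1  0->1 ok
  [26] x  {0}  => 0  1->0 ok
  [27] y  {1,3}  => 1  0->1 ok
  [28] x  {0}  => 0  1->0 ok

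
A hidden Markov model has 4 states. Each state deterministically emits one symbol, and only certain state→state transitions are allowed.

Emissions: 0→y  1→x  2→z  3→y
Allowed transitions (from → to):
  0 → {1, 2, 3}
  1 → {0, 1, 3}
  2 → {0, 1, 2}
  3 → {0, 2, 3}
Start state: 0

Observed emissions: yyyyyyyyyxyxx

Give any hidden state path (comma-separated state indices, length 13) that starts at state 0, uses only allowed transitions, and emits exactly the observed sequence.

0,3,0,3,3,3,3,3,0,1,0,1,1

  0: obs=y cand={0,3} pick 0 [start]
  1: obs=y cand={0,3} pick 3 [0->3 ok]
  2: obs=y cand={0,3} pick 0 [3->0 ok]
  3: obs=y cand={0,3} pick 3 [0->3 ok]
  4: obs=y cand={0,3} pick 3 [3->3 ok]
  5: obs=y cand={0,3} pick 3 [3->3 ok]
  6: obs=y cand={0,3} pick 3 [3->3 ok]
  7: obs=y cand={0,3} pick 3 [3->3 ok]
  8: obs=y cand={0,3} pick 0 [3->0 ok]
  9: obs=x cand={1} pick 1 [0->1 ok]
  10: obs=y cand={0,3} pick 0 [1->0 ok]
  11: obs=x cand={1} pick 1 [0->1 ok]
  12: obs=x cand={1} pick 1 [1->1 ok]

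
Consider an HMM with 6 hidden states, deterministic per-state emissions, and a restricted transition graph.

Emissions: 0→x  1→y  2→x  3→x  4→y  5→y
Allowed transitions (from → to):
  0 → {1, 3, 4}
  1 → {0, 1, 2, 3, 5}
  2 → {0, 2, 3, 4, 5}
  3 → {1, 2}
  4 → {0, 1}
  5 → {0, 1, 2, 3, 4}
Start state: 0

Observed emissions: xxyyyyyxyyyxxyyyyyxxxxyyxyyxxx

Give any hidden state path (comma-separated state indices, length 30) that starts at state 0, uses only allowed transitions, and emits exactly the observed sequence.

0,3,1,5,1,1,1,3,1,5,1,0,3,1,5,1,1,1,0,3,2,2,5,4,0,4,1,0,3,2

  [0] x  {0,2,3}  => 0  start
  [1] x  {0,2,3}  => 3  0->3 ok
  [2] y  {1,4,5}  => 1  3->1 ok
  [3] y  {1,4,5}  => 5  1->5 ok
  [4] y  {1,4,5}  => 1  5->1 ok
  [5] y  {1,4,5}  => 1  1->1 ok
  [6] y  {1,4,5}  => 1  1->1 ok
  [7] x  {0,2,3}  => 3  1->3 ok
  [8] y  {1,4,5}  => 1  3->1 ok
  [9] y  {1,4,5}  => 5  1->5 ok
  [10] y  {1,4,5}  => 1  5->1 ok
  [11] x  {0,2,3}  => 0  1->0 ok
  [12] x  {0,2,3}  => 3  0->3 ok
  [13] y  {1,4,5}  => 1  3->1 ok
  [14] y  {1,4,5}  => 5  1->5 ok
  [15] y  {1,4,5}  => 1  5->1 ok
  [16] y  {1,4,5}  => 1  1->1 ok
  [17] y  {1,4,5}  => 1  1->1 ok
  [18] x  {0,2,3}  => 0  1->0 ok
  [19] x  {0,2,3}  => 3  0->3 ok
  [20] x  {0,2,3}  => 2  3->2 ok
  [21] x  {0,2,3}  => 2  2->2 ok
  [22] y  {1,4,5}  => 5  2->5 ok
  [23] y  {1,4,5}  => 4  5->4 ok
  [24] x  {0,2,3}  => 0  4->0 ok
  [25] y  {1,4,5}  => 4  0->4 ok
  [26] y  {1,4,5}  => 1  4->1 ok
  [27] x  {0,2,3}  => 0  1->0 ok
  [28] x  {0,2,3}  => 3  0->3 ok
  [29] x  {0,2,3}  => 2  3->2 ok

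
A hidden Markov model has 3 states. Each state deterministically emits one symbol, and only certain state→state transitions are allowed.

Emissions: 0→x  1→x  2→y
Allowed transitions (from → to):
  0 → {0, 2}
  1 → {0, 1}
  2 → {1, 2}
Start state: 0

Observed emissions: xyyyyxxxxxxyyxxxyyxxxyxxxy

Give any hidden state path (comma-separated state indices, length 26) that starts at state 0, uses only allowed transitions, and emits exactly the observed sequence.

  0: obs=x cand={0,1} pick 0 [start]
  1: obs=y cand={2} pick 2 [0->2 ok]
  2: obs=y cand={2} pick 2 [2->2 ok]
  3: obs=y cand={2} pick 2 [2->2 ok]
  4: obs=y cand={2} pick 2 [2->2 ok]
  5: obs=x cand={0,1} pick 1 [2->1 ok]
  6: obs=x cand={0,1} pick 1 [1->1 ok]
  7: obs=x cand={0,1} pick 1 [1->1 ok]
  8: obs=x cand={0,1} pick 1 [1->1 ok]
  9: obs=x cand={0,1} pick 0 [1->0 ok]
  10: obs=x cand={0,1} pick 0 [0->0 ok]
  11: obs=y cand={2} pick 2 [0->2 ok]
  12: obs=y cand={2} pick 2 [2->2 ok]
  13: obs=x cand={0,1} pick 1 [2->1 ok]
  14: obs=x cand={0,1} pick 1 [1->1 ok]
  15: obs=x cand={0,1} pick 0 [1->0 ok]
  16: obs=y cand={2} pick 2 [0->2 ok]
  17: obs=y cand={2} pick 2 [2->2 ok]
  18: obs=x cand={0,1} pick 1 [2->1 ok]
  19: obs=x cand={0,1} pick 0 [1->0 ok]
  20: obs=x cand={0,1} pick 0 [0->0 ok]
  21: obs=y cand={2} pick 2 [0->2 ok]
  22: obs=x cand={0,1} pick 1 [2->1 ok]
  23: obs=x cand={0,1} pick 0 [1->0 ok]
  24: obs=x cand={0,1} pick 0 [0->0 ok]
  25: obs=y cand={2} pick 2 [0->2 ok]

0,2,2,2,2,1,1,1,1,0,0,2,2,1,1,0,2,2,1,0,0,2,1,0,0,2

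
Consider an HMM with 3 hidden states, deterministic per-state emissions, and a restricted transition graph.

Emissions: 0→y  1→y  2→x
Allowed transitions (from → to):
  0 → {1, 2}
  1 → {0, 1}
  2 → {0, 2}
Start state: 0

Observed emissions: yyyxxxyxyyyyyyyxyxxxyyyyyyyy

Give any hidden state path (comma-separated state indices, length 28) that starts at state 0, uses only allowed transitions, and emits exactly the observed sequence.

  0: obs=y cand={0,1} pick 0 [start]
  1: obs=y cand={0,1} pick 1 [0->1 ok]
  2: obs=y cand={0,1} pick 0 [1->0 ok]
  3: obs=x cand={2} pick 2 [0->2 ok]
  4: obs=x cand={2} pick 2 [2->2 ok]
  5: obs=x cand={2} pick 2 [2->2 ok]
  6: obs=y cand={0,1} pick 0 [2->0 ok]
  7: obs=x cand={2} pick 2 [0->2 ok]
  8: obs=y cand={0,1} pick 0 [2->0 ok]
  9: obs=y cand={0,1} pick 1 [0->1 ok]
  10: obs=y cand={0,1} pick 1 [1->1 ok]
  11: obs=y cand={0,1} pick 0 [1->0 ok]
  12: obs=y cand={0,1} pick 1 [0->1 ok]
  13: obs=y cand={0,1} pick 1 [1->1 ok]
  14: obs=y cand={0,1} pick 0 [1->0 ok]
  15: obs=x cand={2} pick 2 [0->2 ok]
  16: obs=y cand={0,1} pick 0 [2->0 ok]
  17: obs=x cand={2} pick 2 [0->2 ok]
  18: obs=x cand={2} pick 2 [2->2 ok]
  19: obs=x cand={2} pick 2 [2->2 ok]
  20: obs=y cand={0,1} pick 0 [2->0 ok]
  21: obs=y cand={0,1} pick 1 [0->1 ok]
  22: obs=y cand={0,1} pick 1 [1->1 ok]
  23: obs=y cand={0,1} pick 1 [1->1 ok]
  24: obs=y cand={0,1} pick 1 [1->1 ok]
  25: obs=y cand={0,1} pick 0 [1->0 ok]
  26: obs=y cand={0,1} pick 1 [0->1 ok]
  27: obs=y cand={0,1} pick 1 [1->1 ok]

0,1,0,2,2,2,0,2,0,1,1,0,1,1,0,2,0,2,2,2,0,1,1,1,1,0,1,1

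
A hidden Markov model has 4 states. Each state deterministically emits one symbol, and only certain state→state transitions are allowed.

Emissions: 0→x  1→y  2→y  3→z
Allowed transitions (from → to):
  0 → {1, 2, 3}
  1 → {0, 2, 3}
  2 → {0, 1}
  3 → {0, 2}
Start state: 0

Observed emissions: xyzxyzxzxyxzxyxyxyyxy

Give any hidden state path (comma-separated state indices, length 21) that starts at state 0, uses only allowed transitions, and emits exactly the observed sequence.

  [0] x  {0}  => 0  start
  [1] y  {1,2}  => 1  0->1 ok
  [2] z  {3}  => 3  1->3 ok
  [3] x  {0}  => 0  3->0 ok
  [4] y  {1,2}  => 1  0->1 ok
  [5] z  {3}  => 3  1->3 ok
  [6] x  {0}  => 0  3->0 ok
  [7] z  {3}  => 3  0->3 ok
  [8] x  {0}  => 0  3->0 ok
  [9] y  {1,2}  => 2  0->2 ok
  [10] x  {0}  => 0  2->0 ok
  [11] z  {3}  => 3  0->3 ok
  [12] x  {0}  => 0  3->0 ok
  [13] y  {1,2}  => 2  0->2 ok
  [14] x  {0}  => 0  2->0 ok
  [15] y  {1,2}  => 2  0->2 ok
  [16] x  {0}  => 0  2->0 ok
  [17] y  {1,2}  => 2  0->2 ok
  [18] y  {1,2}  => 1  2->1 ok
  [19] x  {0}  => 0  1->0 ok
  [20] y  {1,2}  => 2  0->2 ok

0,1,3,0,1,3,0,3,0,2,0,3,0,2,0,2,0,2,1,0,2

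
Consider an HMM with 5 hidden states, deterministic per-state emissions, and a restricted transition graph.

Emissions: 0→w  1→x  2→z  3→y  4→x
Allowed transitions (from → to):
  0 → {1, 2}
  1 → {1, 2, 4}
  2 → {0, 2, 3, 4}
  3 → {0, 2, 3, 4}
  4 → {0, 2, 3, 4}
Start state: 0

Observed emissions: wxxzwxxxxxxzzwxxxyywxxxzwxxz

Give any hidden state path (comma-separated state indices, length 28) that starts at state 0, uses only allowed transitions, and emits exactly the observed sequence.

  0: obs=w cand={0} pick 0 [start]
  1: obs=x cand={1,4} pick 1 [0->1 ok]
  2: obs=x cand={1,4} pick 4 [1->4 ok]
  3: obs=z cand={2} pick 2 [4->2 ok]
  4: obs=w cand={0} pick 0 [2->0 ok]
  5: obs=x cand={1,4} pick 1 [0->1 ok]
  6: obs=x cand={1,4} pick 1 [1->1 ok]
  7: obs=x cand={1,4} pick 1 [1->1 ok]
  8: obs=x cand={1,4} pick 4 [1->4 ok]
  9: obs=x cand={1,4} pick 4 [4->4 ok]
  10: obs=x cand={1,4} pick 4 [4->4 ok]
  11: obs=z cand={2} pick 2 [4->2 ok]
  12: obs=z cand={2} pick 2 [2->2 ok]
  13: obs=w cand={0} pick 0 [2->0 ok]
  14: obs=x cand={1,4} pick 1 [0->1 ok]
  15: obs=x cand={1,4} pick 1 [1->1 ok]
  16: obs=x cand={1,4} pick 4 [1->4 ok]
  17: obs=y cand={3} pick 3 [4->3 ok]
  18: obs=y cand={3} pick 3 [3->3 ok]
  19: obs=w cand={0} pick 0 [3->0 ok]
  20: obs=x cand={1,4} pick 1 [0->1 ok]
  21: obs=x cand={1,4} pick 1 [1->1 ok]
  22: obs=x cand={1,4} pick 4 [1->4 ok]
  23: obs=z cand={2} pick 2 [4->2 ok]
  24: obs=w cand={0} pick 0 [2->0 ok]
  25: obs=x cand={1,4} pick 1 [0->1 ok]
  26: obs=x cand={1,4} pick 1 [1->1 ok]
  27: obs=z cand={2} pick 2 [1->2 ok]

0,1,4,2,0,1,1,1,4,4,4,2,2,0,1,1,4,3,3,0,1,1,4,2,0,1,1,2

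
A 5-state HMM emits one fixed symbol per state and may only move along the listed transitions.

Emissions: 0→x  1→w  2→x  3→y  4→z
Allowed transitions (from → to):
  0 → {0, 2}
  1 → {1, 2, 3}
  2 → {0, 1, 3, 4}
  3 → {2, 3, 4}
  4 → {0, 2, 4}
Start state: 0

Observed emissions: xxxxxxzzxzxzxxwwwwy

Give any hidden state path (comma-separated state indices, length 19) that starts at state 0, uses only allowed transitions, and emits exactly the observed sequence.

0,2,0,2,0,2,4,4,2,4,2,4,0,2,1,1,1,1,3

  t0 'x' -> {0,2}, take 0 (start)
  t1 'x' -> {0,2}, take 2 (0->2 ok)
  t2 'x' -> {0,2}, take 0 (2->0 ok)
  t3 'x' -> {0,2}, take 2 (0->2 ok)
  t4 'x' -> {0,2}, take 0 (2->0 ok)
  t5 'x' -> {0,2}, take 2 (0->2 ok)
  t6 'z' -> {4}, take 4 (2->4 ok)
  t7 'z' -> {4}, take 4 (4->4 ok)
  t8 'x' -> {0,2}, take 2 (4->2 ok)
  t9 'z' -> {4}, take 4 (2->4 ok)
  t10 'x' -> {0,2}, take 2 (4->2 ok)
  t11 'z' -> {4}, take 4 (2->4 ok)
  t12 'x' -> {0,2}, take 0 (4->0 ok)
  t13 'x' -> {0,2}, take 2 (0->2 ok)
  t14 'w' -> {1}, take 1 (2->1 ok)
  t15 'w' -> {1}, take 1 (1->1 ok)
  t16 'w' -> {1}, take 1 (1->1 ok)
  t17 'w' -> {1}, take 1 (1->1 ok)
  t18 'y' -> {3}, take 3 (1->3 ok)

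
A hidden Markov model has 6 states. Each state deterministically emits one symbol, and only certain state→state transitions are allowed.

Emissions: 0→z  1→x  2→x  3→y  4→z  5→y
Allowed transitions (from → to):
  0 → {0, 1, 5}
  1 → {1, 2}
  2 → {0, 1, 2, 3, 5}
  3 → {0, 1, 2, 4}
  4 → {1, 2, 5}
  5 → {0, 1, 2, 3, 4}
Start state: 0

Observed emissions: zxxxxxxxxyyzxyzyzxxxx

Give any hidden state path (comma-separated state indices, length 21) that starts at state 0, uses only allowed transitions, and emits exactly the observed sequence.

  0: obs=z cand={0,4} pick 0 [start]
  1: obs=x cand={1,2} pick 1 [0->1 ok]
  2: obs=x cand={1,2} pick 1 [1->1 ok]
  3: obs=x cand={1,2} pick 1 [1->1 ok]
  4: obs=x cand={1,2} pick 1 [1->1 ok]
  5: obs=x cand={1,2} pick 1 [1->1 ok]
  6: obs=x cand={1,2} pick 2 [1->2 ok]
  7: obs=x cand={1,2} pick 2 [2->2 ok]
  8: obs=x cand={1,2} pick 2 [2->2 ok]
  9: obs=y cand={3,5} pick 5 [2->5 ok]
  10: obs=y cand={3,5} pick 3 [5->3 ok]
  11: obs=z cand={0,4} pick 4 [3->4 ok]
  12: obs=x cand={1,2} pick 2 [4->2 ok]
  13: obs=y cand={3,5} pick 3 [2->3 ok]
  14: obs=z cand={0,4} pick 4 [3->4 ok]
  15: obs=y cand={3,5} pick 5 [4->5 ok]
  16: obs=z cand={0,4} pick 0 [5->0 ok]
  17: obs=x cand={1,2} pick 1 [0->1 ok]
  18: obs=x cand={1,2} pick 1 [1->1 ok]
  19: obs=x cand={1,2} pick 1 [1->1 ok]
  20: obs=x cand={1,2} pick 2 [1->2 ok]

0,1,1,1,1,1,2,2,2,5,3,4,2,3,4,5,0,1,1,1,2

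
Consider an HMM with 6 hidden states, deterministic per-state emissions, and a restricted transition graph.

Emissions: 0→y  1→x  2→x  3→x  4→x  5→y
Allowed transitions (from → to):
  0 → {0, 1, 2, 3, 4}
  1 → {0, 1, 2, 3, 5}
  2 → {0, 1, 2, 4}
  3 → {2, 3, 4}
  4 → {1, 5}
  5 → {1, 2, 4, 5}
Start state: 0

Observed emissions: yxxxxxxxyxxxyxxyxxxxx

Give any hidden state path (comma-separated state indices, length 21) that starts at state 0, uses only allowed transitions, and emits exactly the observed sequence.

0,3,2,1,1,3,2,1,0,4,1,2,0,3,4,5,2,4,1,3,4

  [0] y  {0,5}  => 0  start
  [1] x  {1,2,3,4}  => 3  0->3 ok
  [2] x  {1,2,3,4}  => 2  3->2 ok
  [3] x  {1,2,3,4}  => 1  2->1 ok
  [4] x  {1,2,3,4}  => 1  1->1 ok
  [5] x  {1,2,3,4}  => 3  1->3 ok
  [6] x  {1,2,3,4}  => 2  3->2 ok
  [7] x  {1,2,3,4}  => 1  2->1 ok
  [8] y  {0,5}  => 0  1->0 ok
  [9] x  {1,2,3,4}  => 4  0->4 ok
  [10] x  {1,2,3,4}  => 1  4->1 ok
  [11] x  {1,2,3,4}  => 2  1->2 ok
  [12] y  {0,5}  => 0  2->0 ok
  [13] x  {1,2,3,4}  => 3  0->3 ok
  [14] x  {1,2,3,4}  => 4  3->4 ok
  [15] y  {0,5}  => 5  4->5 ok
  [16] x  {1,2,3,4}  => 2  5->2 ok
  [17] x  {1,2,3,4}  => 4  2->4 ok
  [18] x  {1,2,3,4}  => 1  4->1 ok
  [19] x  {1,2,3,4}  => 3  1->3 ok
  [20] x  {1,2,3,4}  => 4  3->4 ok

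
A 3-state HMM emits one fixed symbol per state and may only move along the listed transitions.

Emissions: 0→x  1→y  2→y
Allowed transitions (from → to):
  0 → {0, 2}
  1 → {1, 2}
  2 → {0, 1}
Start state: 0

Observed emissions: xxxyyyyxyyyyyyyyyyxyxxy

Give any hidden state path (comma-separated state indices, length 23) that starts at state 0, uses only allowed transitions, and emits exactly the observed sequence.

  [0] x  {0}  => 0  start
  [1] x  {0}  => 0  0->0 ok
  [2] x  {0}  => 0  0->0 ok
  [3] y  {1,2}  => 2  0->2 ok
  [4] y  {1,2}  => 1  2->1 ok
  [5] y  {1,2}  => 1  1->1 ok
  [6] y  {1,2}  => 2  1->2 ok
  [7] x  {0}  => 0  2->0 ok
  [8] y  {1,2}  => 2  0->2 ok
  [9] y  {1,2}  => 1  2->1 ok
  [10] y  {1,2}  => 1  1->1 ok
  [11] y  {1,2}  => 1  1->1 ok
  [12] y  {1,2}  => 2  1->2 ok
  [13] y  {1,2}  => 1  2->1 ok
  [14] y  {1,2}  => 1  1->1 ok
  [15] y  {1,2}  => 2  1->2 ok
  [16] y  {1,2}  => 1  2->1 ok
  [17] y  {1,2}  => 2  1->2 ok
  [18] x  {0}  => 0  2->0 ok
  [19] y  {1,2}  => 2  0->2 ok
  [20] x  {0}  => 0  2->0 ok
  [21] x  {0}  => 0  0->0 ok
  [22] y  {1,2}  => 2  0->2 ok

0,0,0,2,1,1,2,0,2,1,1,1,2,1,1,2,1,2,0,2,0,0,2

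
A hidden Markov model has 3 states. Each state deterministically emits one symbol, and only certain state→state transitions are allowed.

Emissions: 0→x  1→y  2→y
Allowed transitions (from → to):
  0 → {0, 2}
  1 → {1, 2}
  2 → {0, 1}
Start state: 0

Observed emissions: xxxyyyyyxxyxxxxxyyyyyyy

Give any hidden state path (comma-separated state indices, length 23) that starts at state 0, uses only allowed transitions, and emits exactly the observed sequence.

0,0,0,2,1,1,1,2,0,0,2,0,0,0,0,0,2,1,1,1,1,2,1

  t0 'x' -> {0}, take 0 (start)
  t1 'x' -> {0}, take 0 (0->0 ok)
  t2 'x' -> {0}, take 0 (0->0 ok)
  t3 'y' -> {1,2}, take 2 (0->2 ok)
  t4 'y' -> {1,2}, take 1 (2->1 ok)
  t5 'y' -> {1,2}, take 1 (1->1 ok)
  t6 'y' -> {1,2}, take 1 (1->1 ok)
  t7 'y' -> {1,2}, take 2 (1->2 ok)
  t8 'x' -> {0}, take 0 (2->0 ok)
  t9 'x' -> {0}, take 0 (0->0 ok)
  t10 'y' -> {1,2}, take 2 (0->2 ok)
  t11 'x' -> {0}, take 0 (2->0 ok)
  t12 'x' -> {0}, take 0 (0->0 ok)
  t13 'x' -> {0}, take 0 (0->0 ok)
  t14 'x' -> {0}, take 0 (0->0 ok)
  t15 'x' -> {0}, take 0 (0->0 ok)
  t16 'y' -> {1,2}, take 2 (0->2 ok)
  t17 'y' -> {1,2}, take 1 (2->1 ok)
  t18 'y' -> {1,2}, take 1 (1->1 ok)
  t19 'y' -> {1,2}, take 1 (1->1 ok)
  t20 'y' -> {1,2}, take 1 (1->1 ok)
  t21 'y' -> {1,2}, take 2 (1->2 ok)
  t22 'y' -> {1,2}, take 1 (2->1 ok)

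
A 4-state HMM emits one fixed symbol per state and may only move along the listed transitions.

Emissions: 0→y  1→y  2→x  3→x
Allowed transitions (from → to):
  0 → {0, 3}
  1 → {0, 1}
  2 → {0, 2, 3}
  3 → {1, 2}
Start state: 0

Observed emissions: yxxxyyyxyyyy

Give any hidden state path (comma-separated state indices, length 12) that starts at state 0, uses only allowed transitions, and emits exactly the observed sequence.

0,3,2,3,1,0,0,3,1,1,1,1

  t0 'y' -> {0,1}, take 0 (start)
  t1 'x' -> {2,3}, take 3 (0->3 ok)
  t2 'x' -> {2,3}, take 2 (3->2 ok)
  t3 'x' -> {2,3}, take 3 (2->3 ok)
  t4 'y' -> {0,1}, take 1 (3->1 ok)
  t5 'y' -> {0,1}, take 0 (1->0 ok)
  t6 'y' -> {0,1}, take 0 (0->0 ok)
  t7 'x' -> {2,3}, take 3 (0->3 ok)
  t8 'y' -> {0,1}, take 1 (3->1 ok)
  t9 'y' -> {0,1}, take 1 (1->1 ok)
  t10 'y' -> {0,1}, take 1 (1->1 ok)
  t11 'y' -> {0,1}, take 1 (1->1 ok)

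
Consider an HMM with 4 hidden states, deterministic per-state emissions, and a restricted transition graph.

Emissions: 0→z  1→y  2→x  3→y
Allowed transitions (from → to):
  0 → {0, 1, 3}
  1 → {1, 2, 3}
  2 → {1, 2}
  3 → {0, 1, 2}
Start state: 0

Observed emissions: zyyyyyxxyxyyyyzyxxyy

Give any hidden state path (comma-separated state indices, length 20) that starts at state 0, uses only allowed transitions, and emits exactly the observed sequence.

  pos 0: z in {0}, choose 0; start
  pos 1: y in {1,3}, choose 1; 0->1 ok
  pos 2: y in {1,3}, choose 3; 1->3 ok
  pos 3: y in {1,3}, choose 1; 3->1 ok
  pos 4: y in {1,3}, choose 3; 1->3 ok
  pos 5: y in {1,3}, choose 1; 3->1 ok
  pos 6: x in {2}, choose 2; 1->2 ok
  pos 7: x in {2}, choose 2; 2->2 ok
  pos 8: y in {1,3}, choose 1; 2->1 ok
  pos 9: x in {2}, choose 2; 1->2 ok
  pos 10: y in {1,3}, choose 1; 2->1 ok
  pos 11: y in {1,3}, choose 1; 1->1 ok
  pos 12: y in {1,3}, choose 1; 1->1 ok
  pos 13: y in {1,3}, choose 3; 1->3 ok
  pos 14: z in {0}, choose 0; 3->0 ok
  pos 15: y in {1,3}, choose 1; 0->1 ok
  pos 16: x in {2}, choose 2; 1->2 ok
  pos 17: x in {2}, choose 2; 2->2 ok
  pos 18: y in {1,3}, choose 1; 2->1 ok
  pos 19: y in {1,3}, choose 1; 1->1 ok

0,1,3,1,3,1,2,2,1,2,1,1,1,3,0,1,2,2,1,1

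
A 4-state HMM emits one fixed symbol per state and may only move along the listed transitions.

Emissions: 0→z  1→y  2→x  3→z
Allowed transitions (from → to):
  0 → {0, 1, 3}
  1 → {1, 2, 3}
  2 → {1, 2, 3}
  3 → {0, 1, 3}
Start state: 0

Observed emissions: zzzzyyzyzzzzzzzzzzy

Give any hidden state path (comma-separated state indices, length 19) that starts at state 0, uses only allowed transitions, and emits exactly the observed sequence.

0,3,0,3,1,1,3,1,3,0,0,3,3,3,3,0,3,0,1

  t0 'z' -> {0,3}, take 0 (start)
  t1 'z' -> {0,3}, take 3 (0->3 ok)
  t2 'z' -> {0,3}, take 0 (3->0 ok)
  t3 'z' -> {0,3}, take 3 (0->3 ok)
  t4 'y' -> {1}, take 1 (3->1 ok)
  t5 'y' -> {1}, take 1 (1->1 ok)
  t6 'z' -> {0,3}, take 3 (1->3 ok)
  t7 'y' -> {1}, take 1 (3->1 ok)
  t8 'z' -> {0,3}, take 3 (1->3 ok)
  t9 'z' -> {0,3}, take 0 (3->0 ok)
  t10 'z' -> {0,3}, take 0 (0->0 ok)
  t11 'z' -> {0,3}, take 3 (0->3 ok)
  t12 'z' -> {0,3}, take 3 (3->3 ok)
  t13 'z' -> {0,3}, take 3 (3->3 ok)
  t14 'z' -> {0,3}, take 3 (3->3 ok)
  t15 'z' -> {0,3}, take 0 (3->0 ok)
  t16 'z' -> {0,3}, take 3 (0->3 ok)
  t17 'z' -> {0,3}, take 0 (3->0 ok)
  t18 'y' -> {1}, take 1 (0->1 ok)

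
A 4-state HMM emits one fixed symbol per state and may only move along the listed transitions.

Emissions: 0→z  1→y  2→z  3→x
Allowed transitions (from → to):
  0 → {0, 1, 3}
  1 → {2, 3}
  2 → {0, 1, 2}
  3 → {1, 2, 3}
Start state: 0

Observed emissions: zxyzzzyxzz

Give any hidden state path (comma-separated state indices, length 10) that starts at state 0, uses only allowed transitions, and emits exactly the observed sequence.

  0: obs=z cand={0,2} pick 0 [start]
  1: obs=x cand={3} pick 3 [0->3 ok]
  2: obs=y cand={1} pick 1 [3->1 ok]
  3: obs=z cand={0,2} pick 2 [1->2 ok]
  4: obs=z cand={0,2} pick 2 [2->2 ok]
  5: obs=z cand={0,2} pick 0 [2->0 ok]
  6: obs=y cand={1} pick 1 [0->1 ok]
  7: obs=x cand={3} pick 3 [1->3 ok]
  8: obs=z cand={0,2} pick 2 [3->2 ok]
  9: obs=z cand={0,2} pick 2 [2->2 ok]

0,3,1,2,2,0,1,3,2,2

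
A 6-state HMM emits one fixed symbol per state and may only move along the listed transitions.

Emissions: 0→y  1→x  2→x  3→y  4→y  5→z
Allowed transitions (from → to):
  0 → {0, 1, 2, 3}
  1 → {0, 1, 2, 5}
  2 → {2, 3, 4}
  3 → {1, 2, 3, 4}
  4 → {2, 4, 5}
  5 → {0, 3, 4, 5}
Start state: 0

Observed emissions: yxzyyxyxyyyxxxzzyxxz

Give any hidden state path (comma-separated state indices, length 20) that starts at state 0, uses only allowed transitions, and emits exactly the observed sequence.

  0: obs=y cand={0,3,4} pick 0 [start]
  1: obs=x cand={1,2} pick 1 [0->1 ok]
  2: obs=z cand={5} pick 5 [1->5 ok]
  3: obs=y cand={0,3,4} pick 4 [5->4 ok]
  4: obs=y cand={0,3,4} pick 4 [4->4 ok]
  5: obs=x cand={1,2} pick 2 [4->2 ok]
  6: obs=y cand={0,3,4} pick 3 [2->3 ok]
  7: obs=x cand={1,2} pick 1 [3->1 ok]
  8: obs=y cand={0,3,4} pick 0 [1->0 ok]
  9: obs=y cand={0,3,4} pick 3 [0->3 ok]
  10: obs=y cand={0,3,4} pick 3 [3->3 ok]
  11: obs=x cand={1,2} pick 1 [3->1 ok]
  12: obs=x cand={1,2} pick 1 [1->1 ok]
  13: obs=x cand={1,2} pick 1 [1->1 ok]
  14: obs=z cand={5} pick 5 [1->5 ok]
  15: obs=z cand={5} pick 5 [5->5 ok]
  16: obs=y cand={0,3,4} pick 0 [5->0 ok]
  17: obs=x cand={1,2} pick 1 [0->1 ok]
  18: obs=x cand={1,2} pick 1 [1->1 ok]
  19: obs=z cand={5} pick 5 [1->5 ok]

0,1,5,4,4,2,3,1,0,3,3,1,1,1,5,5,0,1,1,5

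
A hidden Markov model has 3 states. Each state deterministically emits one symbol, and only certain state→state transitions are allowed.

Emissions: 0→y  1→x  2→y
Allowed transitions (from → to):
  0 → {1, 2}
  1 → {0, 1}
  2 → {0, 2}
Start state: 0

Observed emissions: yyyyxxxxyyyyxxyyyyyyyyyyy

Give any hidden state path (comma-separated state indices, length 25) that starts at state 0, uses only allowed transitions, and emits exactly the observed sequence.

  t0 'y' -> {0,2}, take 0 (start)
  t1 'y' -> {0,2}, take 2 (0->2 ok)
  t2 'y' -> {0,2}, take 2 (2->2 ok)
  t3 'y' -> {0,2}, take 0 (2->0 ok)
  t4 'x' -> {1}, take 1 (0->1 ok)
  t5 'x' -> {1}, take 1 (1->1 ok)
  t6 'x' -> {1}, take 1 (1->1 ok)
  t7 'x' -> {1}, take 1 (1->1 ok)
  t8 'y' -> {0,2}, take 0 (1->0 ok)
  t9 'y' -> {0,2}, take 2 (0->2 ok)
  t10 'y' -> {0,2}, take 2 (2->2 ok)
  t11 'y' -> {0,2}, take 0 (2->0 ok)
  t12 'x' -> {1}, take 1 (0->1 ok)
  t13 'x' -> {1}, take 1 (1->1 ok)
  t14 'y' -> {0,2}, take 0 (1->0 ok)
  t15 'y' -> {0,2}, take 2 (0->2 ok)
  t16 'y' -> {0,2}, take 2 (2->2 ok)
  t17 'y' -> {0,2}, take 0 (2->0 ok)
  t18 'y' -> {0,2}, take 2 (0->2 ok)
  t19 'y' -> {0,2}, take 2 (2->2 ok)
  t20 'y' -> {0,2}, take 0 (2->0 ok)
  t21 'y' -> {0,2}, take 2 (0->2 ok)
  t22 'y' -> {0,2}, take 2 (2->2 ok)
  t23 'y' -> {0,2}, take 2 (2->2 ok)
  t24 'y' -> {0,2}, take 2 (2->2 ok)

0,2,2,0,1,1,1,1,0,2,2,0,1,1,0,2,2,0,2,2,0,2,2,2,2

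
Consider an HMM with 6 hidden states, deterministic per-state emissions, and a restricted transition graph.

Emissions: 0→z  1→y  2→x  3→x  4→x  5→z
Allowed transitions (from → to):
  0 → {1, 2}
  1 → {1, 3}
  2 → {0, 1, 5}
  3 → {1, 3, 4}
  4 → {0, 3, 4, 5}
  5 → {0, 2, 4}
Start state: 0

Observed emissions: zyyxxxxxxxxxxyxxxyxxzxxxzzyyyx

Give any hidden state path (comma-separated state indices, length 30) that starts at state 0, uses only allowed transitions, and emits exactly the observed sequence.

0,1,1,3,3,3,4,4,3,4,4,3,3,1,3,3,3,1,3,4,5,4,3,4,5,0,1,1,1,3

  0: obs=z cand={0,5} pick 0 [start]
  1: obs=y cand={1} pick 1 [0->1 ok]
  2: obs=y cand={1} pick 1 [1->1 ok]
  3: obs=x cand={2,3,4} pick 3 [1->3 ok]
  4: obs=x cand={2,3,4} pick 3 [3->3 ok]
  5: obs=x cand={2,3,4} pick 3 [3->3 ok]
  6: obs=x cand={2,3,4} pick 4 [3->4 ok]
  7: obs=x cand={2,3,4} pick 4 [4->4 ok]
  8: obs=x cand={2,3,4} pick 3 [4->3 ok]
  9: obs=x cand={2,3,4} pick 4 [3->4 ok]
  10: obs=x cand={2,3,4} pick 4 [4->4 ok]
  11: obs=x cand={2,3,4} pick 3 [4->3 ok]
  12: obs=x cand={2,3,4} pick 3 [3->3 ok]
  13: obs=y cand={1} pick 1 [3->1 ok]
  14: obs=x cand={2,3,4} pick 3 [1->3 ok]
  15: obs=x cand={2,3,4} pick 3 [3->3 ok]
  16: obs=x cand={2,3,4} pick 3 [3->3 ok]
  17: obs=y cand={1} pick 1 [3->1 ok]
  18: obs=x cand={2,3,4} pick 3 [1->3 ok]
  19: obs=x cand={2,3,4} pick 4 [3->4 ok]
  20: obs=z cand={0,5} pick 5 [4->5 ok]
  21: obs=x cand={2,3,4} pick 4 [5->4 ok]
  22: obs=x cand={2,3,4} pick 3 [4->3 ok]
  23: obs=x cand={2,3,4} pick 4 [3->4 ok]
  24: obs=z cand={0,5} pick 5 [4->5 ok]
  25: obs=z cand={0,5} pick 0 [5->0 ok]
  26: obs=y cand={1} pick 1 [0->1 ok]
  27: obs=y cand={1} pick 1 [1->1 ok]
  28: obs=y cand={1} pick 1 [1->1 ok]
  29: obs=x cand={2,3,4} pick 3 [1->3 ok]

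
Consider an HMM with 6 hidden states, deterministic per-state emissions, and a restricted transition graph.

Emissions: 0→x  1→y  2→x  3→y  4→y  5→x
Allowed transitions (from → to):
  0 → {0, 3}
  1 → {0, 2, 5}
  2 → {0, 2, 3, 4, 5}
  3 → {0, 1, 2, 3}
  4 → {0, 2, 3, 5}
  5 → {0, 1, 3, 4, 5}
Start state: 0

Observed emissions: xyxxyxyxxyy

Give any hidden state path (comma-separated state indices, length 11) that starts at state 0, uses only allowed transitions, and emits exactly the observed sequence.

0,3,2,5,4,2,4,0,0,3,1

  0: obs=x cand={0,2,5} pick 0 [start]
  1: obs=y cand={1,3,4} pick 3 [0->3 ok]
  2: obs=x cand={0,2,5} pick 2 [3->2 ok]
  3: obs=x cand={0,2,5} pick 5 [2->5 ok]
  4: obs=y cand={1,3,4} pick 4 [5->4 ok]
  5: obs=x cand={0,2,5} pick 2 [4->2 ok]
  6: obs=y cand={1,3,4} pick 4 [2->4 ok]
  7: obs=x cand={0,2,5} pick 0 [4->0 ok]
  8: obs=x cand={0,2,5} pick 0 [0->0 ok]
  9: obs=y cand={1,3,4} pick 3 [0->3 ok]
  10: obs=y cand={1,3,4} pick 1 [3->1 ok]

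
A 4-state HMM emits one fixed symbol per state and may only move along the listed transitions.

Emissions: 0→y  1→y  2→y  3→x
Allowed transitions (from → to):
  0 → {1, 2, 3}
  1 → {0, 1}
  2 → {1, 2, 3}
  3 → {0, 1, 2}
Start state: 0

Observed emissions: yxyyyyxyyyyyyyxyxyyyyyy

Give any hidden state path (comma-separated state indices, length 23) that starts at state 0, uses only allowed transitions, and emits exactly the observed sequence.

0,3,0,2,1,0,3,1,1,0,2,1,0,2,3,0,3,1,1,0,1,1,0

  t0 'y' -> {0,1,2}, take 0 (start)
  t1 'x' -> {3}, take 3 (0->3 ok)
  t2 'y' -> {0,1,2}, take 0 (3->0 ok)
  t3 'y' -> {0,1,2}, take 2 (0->2 ok)
  t4 'y' -> {0,1,2}, take 1 (2->1 ok)
  t5 'y' -> {0,1,2}, take 0 (1->0 ok)
  t6 'x' -> {3}, take 3 (0->3 ok)
  t7 'y' -> {0,1,2}, take 1 (3->1 ok)
  t8 'y' -> {0,1,2}, take 1 (1->1 ok)
  t9 'y' -> {0,1,2}, take 0 (1->0 ok)
  t10 'y' -> {0,1,2}, take 2 (0->2 ok)
  t11 'y' -> {0,1,2}, take 1 (2->1 ok)
  t12 'y' -> {0,1,2}, take 0 (1->0 ok)
  t13 'y' -> {0,1,2}, take 2 (0->2 ok)
  t14 'x' -> {3}, take 3 (2->3 ok)
  t15 'y' -> {0,1,2}, take 0 (3->0 ok)
  t16 'x' -> {3}, take 3 (0->3 ok)
  t17 'y' -> {0,1,2}, take 1 (3->1 ok)
  t18 'y' -> {0,1,2}, take 1 (1->1 ok)
  t19 'y' -> {0,1,2}, take 0 (1->0 ok)
  t20 'y' -> {0,1,2}, take 1 (0->1 ok)
  t21 'y' -> {0,1,2}, take 1 (1->1 ok)
  t22 'y' -> {0,1,2}, take 0 (1->0 ok)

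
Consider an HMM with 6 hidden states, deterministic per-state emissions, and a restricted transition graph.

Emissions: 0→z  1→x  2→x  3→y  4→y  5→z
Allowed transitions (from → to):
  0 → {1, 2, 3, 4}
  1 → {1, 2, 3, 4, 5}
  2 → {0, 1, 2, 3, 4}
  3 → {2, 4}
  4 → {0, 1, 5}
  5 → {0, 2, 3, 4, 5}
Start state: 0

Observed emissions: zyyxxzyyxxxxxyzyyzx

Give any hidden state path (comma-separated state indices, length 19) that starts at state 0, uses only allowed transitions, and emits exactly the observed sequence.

0,3,4,1,2,0,3,4,1,2,1,2,1,4,0,3,4,5,2

  0: obs=z cand={0,5} pick 0 [start]
  1: obs=y cand={3,4} pick 3 [0->3 ok]
  2: obs=y cand={3,4} pick 4 [3->4 ok]
  3: obs=x cand={1,2} pick 1 [4->1 ok]
  4: obs=x cand={1,2} pick 2 [1->2 ok]
  5: obs=z cand={0,5} pick 0 [2->0 ok]
  6: obs=y cand={3,4} pick 3 [0->3 ok]
  7: obs=y cand={3,4} pick 4 [3->4 ok]
  8: obs=x cand={1,2} pick 1 [4->1 ok]
  9: obs=x cand={1,2} pick 2 [1->2 ok]
  10: obs=x cand={1,2} pick 1 [2->1 ok]
  11: obs=x cand={1,2} pick 2 [1->2 ok]
  12: obs=x cand={1,2} pick 1 [2->1 ok]
  13: obs=y cand={3,4} pick 4 [1->4 ok]
  14: obs=z cand={0,5} pick 0 [4->0 ok]
  15: obs=y cand={3,4} pick 3 [0->3 ok]
  16: obs=y cand={3,4} pick 4 [3->4 ok]
  17: obs=z cand={0,5} pick 5 [4->5 ok]
  18: obs=x cand={1,2} pick 2 [5->2 ok]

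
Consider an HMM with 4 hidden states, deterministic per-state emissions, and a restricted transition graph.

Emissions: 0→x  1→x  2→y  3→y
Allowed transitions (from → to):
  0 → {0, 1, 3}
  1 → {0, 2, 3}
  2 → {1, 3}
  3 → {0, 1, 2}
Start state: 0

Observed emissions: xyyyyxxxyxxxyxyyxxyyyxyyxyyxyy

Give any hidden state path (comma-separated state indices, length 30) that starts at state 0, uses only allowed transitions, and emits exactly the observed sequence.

0,3,2,3,2,1,0,0,3,1,0,0,3,1,2,3,0,1,3,2,3,1,2,3,1,2,3,1,3,2

  t0 'x' -> {0,1}, take 0 (start)
  t1 'y' -> {2,3}, take 3 (0->3 ok)
  t2 'y' -> {2,3}, take 2 (3->2 ok)
  t3 'y' -> {2,3}, take 3 (2->3 ok)
  t4 'y' -> {2,3}, take 2 (3->2 ok)
  t5 'x' -> {0,1}, take 1 (2->1 ok)
  t6 'x' -> {0,1}, take 0 (1->0 ok)
  t7 'x' -> {0,1}, take 0 (0->0 ok)
  t8 'y' -> {2,3}, take 3 (0->3 ok)
  t9 'x' -> {0,1}, take 1 (3->1 ok)
  t10 'x' -> {0,1}, take 0 (1->0 ok)
  t11 'x' -> {0,1}, take 0 (0->0 ok)
  t12 'y' -> {2,3}, take 3 (0->3 ok)
  t13 'x' -> {0,1}, take 1 (3->1 ok)
  t14 'y' -> {2,3}, take 2 (1->2 ok)
  t15 'y' -> {2,3}, take 3 (2->3 ok)
  t16 'x' -> {0,1}, take 0 (3->0 ok)
  t17 'x' -> {0,1}, take 1 (0->1 ok)
  t18 'y' -> {2,3}, take 3 (1->3 ok)
  t19 'y' -> {2,3}, take 2 (3->2 ok)
  t20 'y' -> {2,3}, take 3 (2->3 ok)
  t21 'x' -> {0,1}, take 1 (3->1 ok)
  t22 'y' -> {2,3}, take 2 (1->2 ok)
  t23 'y' -> {2,3}, take 3 (2->3 ok)
  t24 'x' -> {0,1}, take 1 (3->1 ok)
  t25 'y' -> {2,3}, take 2 (1->2 ok)
  t26 'y' -> {2,3}, take 3 (2->3 ok)
  t27 'x' -> {0,1}, take 1 (3->1 ok)
  t28 'y' -> {2,3}, take 3 (1->3 ok)
  t29 'y' -> {2,3}, take 2 (3->2 ok)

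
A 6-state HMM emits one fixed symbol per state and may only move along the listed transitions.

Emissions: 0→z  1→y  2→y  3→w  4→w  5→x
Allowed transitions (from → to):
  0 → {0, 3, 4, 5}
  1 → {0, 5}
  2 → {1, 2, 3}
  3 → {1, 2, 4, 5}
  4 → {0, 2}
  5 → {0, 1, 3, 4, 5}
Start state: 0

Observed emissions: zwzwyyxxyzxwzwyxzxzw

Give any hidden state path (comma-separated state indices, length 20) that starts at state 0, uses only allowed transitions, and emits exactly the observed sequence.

0,4,0,3,2,1,5,5,1,0,5,4,0,3,1,5,0,5,0,3

  [0] z  {0}  => 0  start
  [1] w  {3,4}  => 4  0->4 ok
  [2] z  {0}  => 0  4->0 ok
  [3] w  {3,4}  => 3  0->3 ok
  [4] y  {1,2}  => 2  3->2 ok
  [5] y  {1,2}  => 1  2->1 ok
  [6] x  {5}  => 5  1->5 ok
  [7] x  {5}  => 5  5->5 ok
  [8] y  {1,2}  => 1  5->1 ok
  [9] z  {0}  => 0  1->0 ok
  [10] x  {5}  => 5  0->5 ok
  [11] w  {3,4}  => 4  5->4 ok
  [12] z  {0}  => 0  4->0 ok
  [13] w  {3,4}  => 3  0->3 ok
  [14] y  {1,2}  => 1  3->1 ok
  [15] x  {5}  => 5  1->5 ok
  [16] z  {0}  => 0  5->0 ok
  [17] x  {5}  => 5  0->5 ok
  [18] z  {0}  => 0  5->0 ok
  [19] w  {3,4}  => 3  0->3 ok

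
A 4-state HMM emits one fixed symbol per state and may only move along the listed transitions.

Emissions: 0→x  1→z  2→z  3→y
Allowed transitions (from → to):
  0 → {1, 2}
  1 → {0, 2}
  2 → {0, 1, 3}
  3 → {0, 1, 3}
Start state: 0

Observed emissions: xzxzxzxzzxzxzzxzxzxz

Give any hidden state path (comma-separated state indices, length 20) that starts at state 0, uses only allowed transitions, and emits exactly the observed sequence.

  t0 'x' -> {0}, take 0 (start)
  t1 'z' -> {1,2}, take 2 (0->2 ok)
  t2 'x' -> {0}, take 0 (2->0 ok)
  t3 'z' -> {1,2}, take 2 (0->2 ok)
  t4 'x' -> {0}, take 0 (2->0 ok)
  t5 'z' -> {1,2}, take 1 (0->1 ok)
  t6 'x' -> {0}, take 0 (1->0 ok)
  t7 'z' -> {1,2}, take 2 (0->2 ok)
  t8 'z' -> {1,2}, take 1 (2->1 ok)
  t9 'x' -> {0}, take 0 (1->0 ok)
  t10 'z' -> {1,2}, take 2 (0->2 ok)
  t11 'x' -> {0}, take 0 (2->0 ok)
  t12 'z' -> {1,2}, take 2 (0->2 ok)
  t13 'z' -> {1,2}, take 1 (2->1 ok)
  t14 'x' -> {0}, take 0 (1->0 ok)
  t15 'z' -> {1,2}, take 1 (0->1 ok)
  t16 'x' -> {0}, take 0 (1->0 ok)
  t17 'z' -> {1,2}, take 2 (0->2 ok)
  t18 'x' -> {0}, take 0 (2->0 ok)
  t19 'z' -> {1,2}, take 2 (0->2 ok)

0,2,0,2,0,1,0,2,1,0,2,0,2,1,0,1,0,2,0,2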